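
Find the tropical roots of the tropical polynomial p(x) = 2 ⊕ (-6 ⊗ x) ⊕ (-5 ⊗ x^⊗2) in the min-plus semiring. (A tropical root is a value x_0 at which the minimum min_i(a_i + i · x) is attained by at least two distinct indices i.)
Roots: {-1, 8}

Each tropical root is a break point of the lower envelope of the lines y = a_i + i · x (there are 3 lines, with slopes 0, 1, ..., 2). Only the lines that attain the minimum somewhere contribute to roots; other lines are dominated. Here the surviving (envelope) indices are i = 2, i = 1, i = 0.
Intersections between consecutive envelope lines give the roots: for adjacent envelope indices i < j the intersection is x = (a_i − a_j) / (j − i). Reading off the sorted break points: {-1, 8}.
Verification: at each break x_0, at least two indices attain the minimum of min_i(a_i + i · x_0).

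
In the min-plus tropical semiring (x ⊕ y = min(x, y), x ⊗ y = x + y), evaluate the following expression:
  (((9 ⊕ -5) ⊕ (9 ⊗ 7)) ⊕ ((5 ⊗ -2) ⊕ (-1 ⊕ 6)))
(((9 ⊕ -5) ⊕ (9 ⊗ 7)) ⊕ ((5 ⊗ -2) ⊕ (-1 ⊕ 6))) = -5

Expand innermost to outermost. Recall ⊕ takes the minimum of its arguments and ⊗ takes their sum. Working out the expression (((9 ⊕ -5) ⊕ (9 ⊗ 7)) ⊕ ((5 ⊗ -2) ⊕ (-1 ⊕ 6))) gives -5.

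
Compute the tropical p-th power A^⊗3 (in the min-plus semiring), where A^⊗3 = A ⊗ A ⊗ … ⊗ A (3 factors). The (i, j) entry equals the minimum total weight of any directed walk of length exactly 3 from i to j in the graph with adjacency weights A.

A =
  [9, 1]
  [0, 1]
A^⊗3 =
  [2, 2]
  [1, 2]

Each entry (A^⊗3)_ij equals the minimum over all length-3 walks i = v_0 → v_1 → … → v_3 = j of Σ_t A[v_t][v_{t+1}]. For example, for (i, j) = (0, 1) we minimise over 4 possible intermediate vertex sequences; the minimum is 2, attained along the walk 0 → 1 → 0 → 1.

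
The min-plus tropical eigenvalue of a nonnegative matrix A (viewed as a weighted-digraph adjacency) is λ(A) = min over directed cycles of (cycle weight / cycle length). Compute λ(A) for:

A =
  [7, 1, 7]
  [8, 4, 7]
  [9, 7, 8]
λ(A) = 4

Enumerate directed cycles and compute their means (weight / length). Sample:
  cycle 0 → 0: weight = 7, length = 1, mean = 7/1 ≈ 7.000
  cycle 1 → 1: weight = 4, length = 1, mean = 4/1 ≈ 4.000
  cycle 2 → 2: weight = 8, length = 1, mean = 8/1 ≈ 8.000
  cycle 0 → 1 → 0: weight = 9, length = 2, mean = 9/2 ≈ 4.500
  cycle 0 → 2 → 0: weight = 16, length = 2, mean = 16/2 ≈ 8.000
  cycle 1 → 0 → 1: weight = 9, length = 2, mean = 9/2 ≈ 4.500
Minimum mean = 4.000, attained e.g. along the cycle 1 → 1 with weight 4 and length 1. So λ(A) = 4/1 = 4.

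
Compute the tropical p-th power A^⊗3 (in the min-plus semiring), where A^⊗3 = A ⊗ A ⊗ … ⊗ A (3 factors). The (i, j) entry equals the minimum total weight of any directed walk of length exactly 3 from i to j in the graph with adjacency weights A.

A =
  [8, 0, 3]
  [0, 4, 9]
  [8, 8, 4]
A^⊗3 =
  [4, 0, 3]
  [0, 4, 7]
  [8, 8, 11]

Each entry (A^⊗3)_ij equals the minimum over all length-3 walks i = v_0 → v_1 → … → v_3 = j of Σ_t A[v_t][v_{t+1}]. For example, for (i, j) = (0, 2) we minimise over 9 possible intermediate vertex sequences; the minimum is 3, attained along the walk 0 → 1 → 0 → 2.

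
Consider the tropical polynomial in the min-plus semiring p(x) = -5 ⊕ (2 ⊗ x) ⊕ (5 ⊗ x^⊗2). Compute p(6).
p(6) = -5

A tropical monomial a ⊗ x^⊗i evaluates to a + i · x. Evaluating each term at x = 6:
  Term 0 contributes -5 + 0 · 6 = -5
  Term 1 contributes 2 + 1 · 6 = 8
  Term 2 contributes 5 + 2 · 6 = 17
p(6) = ⊕ of these = min[-5, 8, 17] = -5.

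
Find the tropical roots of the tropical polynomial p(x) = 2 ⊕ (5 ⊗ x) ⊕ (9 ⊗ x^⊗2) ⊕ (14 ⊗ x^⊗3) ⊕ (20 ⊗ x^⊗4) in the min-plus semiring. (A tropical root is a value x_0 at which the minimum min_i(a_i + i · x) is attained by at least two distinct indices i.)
Roots: {-6, -5, -4, -3}

Each tropical root is a break point of the lower envelope of the lines y = a_i + i · x (there are 5 lines, with slopes 0, 1, ..., 4). Only the lines that attain the minimum somewhere contribute to roots; other lines are dominated. Here the surviving (envelope) indices are i = 4, i = 3, i = 2, i = 1, i = 0.
Intersections between consecutive envelope lines give the roots: for adjacent envelope indices i < j the intersection is x = (a_i − a_j) / (j − i). Reading off the sorted break points: {-6, -5, -4, -3}.
Verification: at each break x_0, at least two indices attain the minimum of min_i(a_i + i · x_0).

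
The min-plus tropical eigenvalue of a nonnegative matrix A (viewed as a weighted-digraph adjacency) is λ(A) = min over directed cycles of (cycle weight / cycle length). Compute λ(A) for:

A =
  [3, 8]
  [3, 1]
λ(A) = 1

Enumerate directed cycles and compute their means (weight / length). Sample:
  cycle 0 → 0: weight = 3, length = 1, mean = 3/1 ≈ 3.000
  cycle 1 → 1: weight = 1, length = 1, mean = 1/1 ≈ 1.000
  cycle 0 → 1 → 0: weight = 11, length = 2, mean = 11/2 ≈ 5.500
  cycle 1 → 0 → 1: weight = 11, length = 2, mean = 11/2 ≈ 5.500
Minimum mean = 1.000, attained e.g. along the cycle 1 → 1 with weight 1 and length 1. So λ(A) = 1/1 = 1.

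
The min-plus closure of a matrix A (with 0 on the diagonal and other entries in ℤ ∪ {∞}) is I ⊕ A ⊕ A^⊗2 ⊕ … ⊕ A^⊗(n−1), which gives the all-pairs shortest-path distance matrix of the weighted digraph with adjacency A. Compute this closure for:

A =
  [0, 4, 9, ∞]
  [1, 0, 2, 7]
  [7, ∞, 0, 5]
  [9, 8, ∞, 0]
Closure =
  [0, 4, 6, 11]
  [1, 0, 2, 7]
  [7, 11, 0, 5]
  [9, 8, 10, 0]

This is the Floyd-Warshall all-pairs shortest-path computation. For each intermediate vertex k = 0, 1, …, 3, update dist[i][j] ← min(dist[i][j], dist[i][k] + dist[k][j]). The final matrix gives, for each (i, j), the minimum total weight of any directed path from i to j (possibly empty when i = j).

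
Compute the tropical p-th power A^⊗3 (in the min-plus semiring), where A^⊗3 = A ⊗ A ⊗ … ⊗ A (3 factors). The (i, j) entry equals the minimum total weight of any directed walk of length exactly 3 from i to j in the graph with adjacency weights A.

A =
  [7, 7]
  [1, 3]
A^⊗3 =
  [11, 13]
  [7, 9]

Each entry (A^⊗3)_ij equals the minimum over all length-3 walks i = v_0 → v_1 → … → v_3 = j of Σ_t A[v_t][v_{t+1}]. For example, for (i, j) = (0, 1) we minimise over 4 possible intermediate vertex sequences; the minimum is 13, attained along the walk 0 → 1 → 1 → 1.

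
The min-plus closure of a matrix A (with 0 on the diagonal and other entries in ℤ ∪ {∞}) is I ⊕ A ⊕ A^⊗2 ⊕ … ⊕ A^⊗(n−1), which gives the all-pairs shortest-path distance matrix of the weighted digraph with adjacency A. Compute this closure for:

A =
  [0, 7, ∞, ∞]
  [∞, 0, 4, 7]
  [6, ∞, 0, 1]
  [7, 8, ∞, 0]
Closure =
  [0, 7, 11, 12]
  [10, 0, 4, 5]
  [6, 9, 0, 1]
  [7, 8, 12, 0]

This is the Floyd-Warshall all-pairs shortest-path computation. For each intermediate vertex k = 0, 1, …, 3, update dist[i][j] ← min(dist[i][j], dist[i][k] + dist[k][j]). The final matrix gives, for each (i, j), the minimum total weight of any directed path from i to j (possibly empty when i = j).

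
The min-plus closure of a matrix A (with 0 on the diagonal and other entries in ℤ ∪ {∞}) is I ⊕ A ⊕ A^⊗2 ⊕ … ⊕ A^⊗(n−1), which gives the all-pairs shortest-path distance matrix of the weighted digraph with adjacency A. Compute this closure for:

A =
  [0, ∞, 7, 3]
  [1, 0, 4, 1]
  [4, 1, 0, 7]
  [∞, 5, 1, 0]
Closure =
  [0, 5, 4, 3]
  [1, 0, 2, 1]
  [2, 1, 0, 2]
  [3, 2, 1, 0]

This is the Floyd-Warshall all-pairs shortest-path computation. For each intermediate vertex k = 0, 1, …, 3, update dist[i][j] ← min(dist[i][j], dist[i][k] + dist[k][j]). The final matrix gives, for each (i, j), the minimum total weight of any directed path from i to j (possibly empty when i = j).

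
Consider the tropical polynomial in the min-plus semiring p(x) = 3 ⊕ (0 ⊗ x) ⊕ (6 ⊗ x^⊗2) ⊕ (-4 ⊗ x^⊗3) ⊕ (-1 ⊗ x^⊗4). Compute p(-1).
p(-1) = -7

A tropical monomial a ⊗ x^⊗i evaluates to a + i · x. Evaluating each term at x = -1:
  Term 0 contributes 3 + 0 · -1 = 3
  Term 1 contributes 0 + 1 · -1 = -1
  Term 2 contributes 6 + 2 · -1 = 4
  Term 3 contributes -4 + 3 · -1 = -7
  Term 4 contributes -1 + 4 · -1 = -5
p(-1) = ⊕ of these = min[3, -1, 4, -7, -5] = -7.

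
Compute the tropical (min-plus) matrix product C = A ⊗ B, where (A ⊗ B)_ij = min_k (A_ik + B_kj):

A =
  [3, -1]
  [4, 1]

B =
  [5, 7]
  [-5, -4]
A ⊗ B =
  [-6, -5]
  [-4, -3]

Apply the min-plus product entry-by-entry:
  C[0][0] = min over k of (A[0][0] + B[0][0] = 3 + 5 = 8, A[0][1] + B[1][0] = -1 + -5 = -6) = -6 (attained at k = 1)
  C[0][1] = min over k of (A[0][0] + B[0][1] = 3 + 7 = 10, A[0][1] + B[1][1] = -1 + -4 = -5) = -5 (attained at k = 1)
  C[1][0] = min over k of (A[1][0] + B[0][0] = 4 + 5 = 9, A[1][1] + B[1][0] = 1 + -5 = -4) = -4 (attained at k = 1)
  C[1][1] = min over k of (A[1][0] + B[0][1] = 4 + 7 = 11, A[1][1] + B[1][1] = 1 + -4 = -3) = -3 (attained at k = 1)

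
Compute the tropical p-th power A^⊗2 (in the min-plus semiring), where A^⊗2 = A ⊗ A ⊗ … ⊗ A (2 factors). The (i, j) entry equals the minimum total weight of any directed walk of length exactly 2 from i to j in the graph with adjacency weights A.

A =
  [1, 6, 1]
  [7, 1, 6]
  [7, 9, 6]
A^⊗2 =
  [2, 7, 2]
  [8, 2, 7]
  [8, 10, 8]

Each entry (A^⊗2)_ij equals the minimum over all length-2 walks i = v_0 → v_1 → … → v_2 = j of Σ_t A[v_t][v_{t+1}]. For example, for (i, j) = (0, 2) we minimise over 3 possible intermediate vertex sequences; the minimum is 2, attained along the walk 0 → 0 → 2.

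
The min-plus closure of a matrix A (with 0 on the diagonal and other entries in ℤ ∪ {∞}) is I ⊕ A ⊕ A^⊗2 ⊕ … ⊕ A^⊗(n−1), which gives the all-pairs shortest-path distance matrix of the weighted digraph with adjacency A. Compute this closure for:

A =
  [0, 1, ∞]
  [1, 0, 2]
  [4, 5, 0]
Closure =
  [0, 1, 3]
  [1, 0, 2]
  [4, 5, 0]

This is the Floyd-Warshall all-pairs shortest-path computation. For each intermediate vertex k = 0, 1, …, 2, update dist[i][j] ← min(dist[i][j], dist[i][k] + dist[k][j]). The final matrix gives, for each (i, j), the minimum total weight of any directed path from i to j (possibly empty when i = j).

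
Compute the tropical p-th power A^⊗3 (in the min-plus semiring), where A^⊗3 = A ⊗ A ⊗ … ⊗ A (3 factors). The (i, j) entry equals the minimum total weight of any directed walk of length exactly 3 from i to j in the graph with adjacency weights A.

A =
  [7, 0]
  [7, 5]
A^⊗3 =
  [12, 7]
  [14, 12]

Each entry (A^⊗3)_ij equals the minimum over all length-3 walks i = v_0 → v_1 → … → v_3 = j of Σ_t A[v_t][v_{t+1}]. For example, for (i, j) = (0, 1) we minimise over 4 possible intermediate vertex sequences; the minimum is 7, attained along the walk 0 → 1 → 0 → 1.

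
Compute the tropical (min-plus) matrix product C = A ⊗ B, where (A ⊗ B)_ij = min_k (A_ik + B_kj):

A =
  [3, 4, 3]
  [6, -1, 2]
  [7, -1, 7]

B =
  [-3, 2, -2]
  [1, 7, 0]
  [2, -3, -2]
A ⊗ B =
  [0, 0, 1]
  [0, -1, -1]
  [0, 4, -1]

Apply the min-plus product entry-by-entry:
  C[0][0] = min over k of (A[0][0] + B[0][0] = 3 + -3 = 0, A[0][1] + B[1][0] = 4 + 1 = 5, A[0][2] + B[2][0] = 3 + 2 = 5) = 0 (attained at k = 0)
  C[0][1] = min over k of (A[0][0] + B[0][1] = 3 + 2 = 5, A[0][1] + B[1][1] = 4 + 7 = 11, A[0][2] + B[2][1] = 3 + -3 = 0) = 0 (attained at k = 2)
  C[0][2] = min over k of (A[0][0] + B[0][2] = 3 + -2 = 1, A[0][1] + B[1][2] = 4 + 0 = 4, A[0][2] + B[2][2] = 3 + -2 = 1) = 1 (attained at k = 0)
  C[1][0] = min over k of (A[1][0] + B[0][0] = 6 + -3 = 3, A[1][1] + B[1][0] = -1 + 1 = 0, A[1][2] + B[2][0] = 2 + 2 = 4) = 0 (attained at k = 1)
  C[1][1] = min over k of (A[1][0] + B[0][1] = 6 + 2 = 8, A[1][1] + B[1][1] = -1 + 7 = 6, A[1][2] + B[2][1] = 2 + -3 = -1) = -1 (attained at k = 2)
  C[1][2] = min over k of (A[1][0] + B[0][2] = 6 + -2 = 4, A[1][1] + B[1][2] = -1 + 0 = -1, A[1][2] + B[2][2] = 2 + -2 = 0) = -1 (attained at k = 1)
  C[2][0] = min over k of (A[2][0] + B[0][0] = 7 + -3 = 4, A[2][1] + B[1][0] = -1 + 1 = 0, A[2][2] + B[2][0] = 7 + 2 = 9) = 0 (attained at k = 1)
  C[2][1] = min over k of (A[2][0] + B[0][1] = 7 + 2 = 9, A[2][1] + B[1][1] = -1 + 7 = 6, A[2][2] + B[2][1] = 7 + -3 = 4) = 4 (attained at k = 2)
  C[2][2] = min over k of (A[2][0] + B[0][2] = 7 + -2 = 5, A[2][1] + B[1][2] = -1 + 0 = -1, A[2][2] + B[2][2] = 7 + -2 = 5) = -1 (attained at k = 1)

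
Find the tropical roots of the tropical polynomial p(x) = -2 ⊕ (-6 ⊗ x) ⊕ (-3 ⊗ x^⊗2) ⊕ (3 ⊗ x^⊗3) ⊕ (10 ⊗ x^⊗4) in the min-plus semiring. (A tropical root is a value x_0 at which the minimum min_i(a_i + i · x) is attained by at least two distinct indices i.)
Roots: {-7, -6, -3, 4}

Each tropical root is a break point of the lower envelope of the lines y = a_i + i · x (there are 5 lines, with slopes 0, 1, ..., 4). Only the lines that attain the minimum somewhere contribute to roots; other lines are dominated. Here the surviving (envelope) indices are i = 4, i = 3, i = 2, i = 1, i = 0.
Intersections between consecutive envelope lines give the roots: for adjacent envelope indices i < j the intersection is x = (a_i − a_j) / (j − i). Reading off the sorted break points: {-7, -6, -3, 4}.
Verification: at each break x_0, at least two indices attain the minimum of min_i(a_i + i · x_0).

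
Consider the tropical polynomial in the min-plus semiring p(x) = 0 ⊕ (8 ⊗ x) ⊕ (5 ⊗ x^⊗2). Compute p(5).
p(5) = 0

A tropical monomial a ⊗ x^⊗i evaluates to a + i · x. Evaluating each term at x = 5:
  Term 0 contributes 0 + 0 · 5 = 0
  Term 1 contributes 8 + 1 · 5 = 13
  Term 2 contributes 5 + 2 · 5 = 15
p(5) = ⊕ of these = min[0, 13, 15] = 0.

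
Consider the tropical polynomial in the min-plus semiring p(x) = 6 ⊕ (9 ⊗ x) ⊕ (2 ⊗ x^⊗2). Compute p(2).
p(2) = 6

A tropical monomial a ⊗ x^⊗i evaluates to a + i · x. Evaluating each term at x = 2:
  Term 0 contributes 6 + 0 · 2 = 6
  Term 1 contributes 9 + 1 · 2 = 11
  Term 2 contributes 2 + 2 · 2 = 6
p(2) = ⊕ of these = min[6, 11, 6] = 6.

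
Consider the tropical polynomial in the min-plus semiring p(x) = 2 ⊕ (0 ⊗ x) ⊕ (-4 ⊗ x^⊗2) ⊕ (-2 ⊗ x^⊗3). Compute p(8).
p(8) = 2

A tropical monomial a ⊗ x^⊗i evaluates to a + i · x. Evaluating each term at x = 8:
  Term 0 contributes 2 + 0 · 8 = 2
  Term 1 contributes 0 + 1 · 8 = 8
  Term 2 contributes -4 + 2 · 8 = 12
  Term 3 contributes -2 + 3 · 8 = 22
p(8) = ⊕ of these = min[2, 8, 12, 22] = 2.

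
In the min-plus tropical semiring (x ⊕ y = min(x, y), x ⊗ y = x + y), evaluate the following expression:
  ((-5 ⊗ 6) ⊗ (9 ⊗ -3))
((-5 ⊗ 6) ⊗ (9 ⊗ -3)) = 7

Expand innermost to outermost. Recall ⊕ takes the minimum of its arguments and ⊗ takes their sum. Working out the expression ((-5 ⊗ 6) ⊗ (9 ⊗ -3)) gives 7.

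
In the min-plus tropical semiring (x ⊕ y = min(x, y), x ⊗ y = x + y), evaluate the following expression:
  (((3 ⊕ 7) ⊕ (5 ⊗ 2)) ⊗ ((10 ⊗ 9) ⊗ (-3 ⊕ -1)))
(((3 ⊕ 7) ⊕ (5 ⊗ 2)) ⊗ ((10 ⊗ 9) ⊗ (-3 ⊕ -1))) = 19

Expand innermost to outermost. Recall ⊕ takes the minimum of its arguments and ⊗ takes their sum. Working out the expression (((3 ⊕ 7) ⊕ (5 ⊗ 2)) ⊗ ((10 ⊗ 9) ⊗ (-3 ⊕ -1))) gives 19.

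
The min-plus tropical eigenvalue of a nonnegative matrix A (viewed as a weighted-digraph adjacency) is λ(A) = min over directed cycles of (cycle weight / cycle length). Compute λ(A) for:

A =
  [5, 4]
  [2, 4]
λ(A) = 3

Enumerate directed cycles and compute their means (weight / length). Sample:
  cycle 0 → 0: weight = 5, length = 1, mean = 5/1 ≈ 5.000
  cycle 1 → 1: weight = 4, length = 1, mean = 4/1 ≈ 4.000
  cycle 0 → 1 → 0: weight = 6, length = 2, mean = 6/2 ≈ 3.000
  cycle 1 → 0 → 1: weight = 6, length = 2, mean = 6/2 ≈ 3.000
Minimum mean = 3.000, attained e.g. along the cycle 0 → 1 → 0 with weight 6 and length 2. So λ(A) = 6/2 = 3.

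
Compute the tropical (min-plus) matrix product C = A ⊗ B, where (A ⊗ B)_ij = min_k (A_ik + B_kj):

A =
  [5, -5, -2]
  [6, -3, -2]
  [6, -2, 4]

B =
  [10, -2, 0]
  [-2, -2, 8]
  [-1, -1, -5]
A ⊗ B =
  [-7, -7, -7]
  [-5, -5, -7]
  [-4, -4, -1]

Apply the min-plus product entry-by-entry:
  C[0][0] = min over k of (A[0][0] + B[0][0] = 5 + 10 = 15, A[0][1] + B[1][0] = -5 + -2 = -7, A[0][2] + B[2][0] = -2 + -1 = -3) = -7 (attained at k = 1)
  C[0][1] = min over k of (A[0][0] + B[0][1] = 5 + -2 = 3, A[0][1] + B[1][1] = -5 + -2 = -7, A[0][2] + B[2][1] = -2 + -1 = -3) = -7 (attained at k = 1)
  C[0][2] = min over k of (A[0][0] + B[0][2] = 5 + 0 = 5, A[0][1] + B[1][2] = -5 + 8 = 3, A[0][2] + B[2][2] = -2 + -5 = -7) = -7 (attained at k = 2)
  C[1][0] = min over k of (A[1][0] + B[0][0] = 6 + 10 = 16, A[1][1] + B[1][0] = -3 + -2 = -5, A[1][2] + B[2][0] = -2 + -1 = -3) = -5 (attained at k = 1)
  C[1][1] = min over k of (A[1][0] + B[0][1] = 6 + -2 = 4, A[1][1] + B[1][1] = -3 + -2 = -5, A[1][2] + B[2][1] = -2 + -1 = -3) = -5 (attained at k = 1)
  C[1][2] = min over k of (A[1][0] + B[0][2] = 6 + 0 = 6, A[1][1] + B[1][2] = -3 + 8 = 5, A[1][2] + B[2][2] = -2 + -5 = -7) = -7 (attained at k = 2)
  C[2][0] = min over k of (A[2][0] + B[0][0] = 6 + 10 = 16, A[2][1] + B[1][0] = -2 + -2 = -4, A[2][2] + B[2][0] = 4 + -1 = 3) = -4 (attained at k = 1)
  C[2][1] = min over k of (A[2][0] + B[0][1] = 6 + -2 = 4, A[2][1] + B[1][1] = -2 + -2 = -4, A[2][2] + B[2][1] = 4 + -1 = 3) = -4 (attained at k = 1)
  C[2][2] = min over k of (A[2][0] + B[0][2] = 6 + 0 = 6, A[2][1] + B[1][2] = -2 + 8 = 6, A[2][2] + B[2][2] = 4 + -5 = -1) = -1 (attained at k = 2)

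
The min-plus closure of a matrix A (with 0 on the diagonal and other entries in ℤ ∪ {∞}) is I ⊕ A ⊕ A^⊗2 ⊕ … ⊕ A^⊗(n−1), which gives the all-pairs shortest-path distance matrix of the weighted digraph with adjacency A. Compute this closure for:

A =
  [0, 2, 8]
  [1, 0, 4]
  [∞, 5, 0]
Closure =
  [0, 2, 6]
  [1, 0, 4]
  [6, 5, 0]

This is the Floyd-Warshall all-pairs shortest-path computation. For each intermediate vertex k = 0, 1, …, 2, update dist[i][j] ← min(dist[i][j], dist[i][k] + dist[k][j]). The final matrix gives, for each (i, j), the minimum total weight of any directed path from i to j (possibly empty when i = j).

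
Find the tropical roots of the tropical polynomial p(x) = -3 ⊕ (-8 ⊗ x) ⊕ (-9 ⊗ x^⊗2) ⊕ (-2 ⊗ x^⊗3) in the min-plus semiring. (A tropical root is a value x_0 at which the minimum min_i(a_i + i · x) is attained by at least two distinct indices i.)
Roots: {-7, 1, 5}

Each tropical root is a break point of the lower envelope of the lines y = a_i + i · x (there are 4 lines, with slopes 0, 1, ..., 3). Only the lines that attain the minimum somewhere contribute to roots; other lines are dominated. Here the surviving (envelope) indices are i = 3, i = 2, i = 1, i = 0.
Intersections between consecutive envelope lines give the roots: for adjacent envelope indices i < j the intersection is x = (a_i − a_j) / (j − i). Reading off the sorted break points: {-7, 1, 5}.
Verification: at each break x_0, at least two indices attain the minimum of min_i(a_i + i · x_0).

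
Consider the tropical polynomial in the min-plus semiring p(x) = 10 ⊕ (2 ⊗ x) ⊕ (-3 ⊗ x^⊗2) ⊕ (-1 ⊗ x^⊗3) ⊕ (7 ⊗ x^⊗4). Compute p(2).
p(2) = 1

A tropical monomial a ⊗ x^⊗i evaluates to a + i · x. Evaluating each term at x = 2:
  Term 0 contributes 10 + 0 · 2 = 10
  Term 1 contributes 2 + 1 · 2 = 4
  Term 2 contributes -3 + 2 · 2 = 1
  Term 3 contributes -1 + 3 · 2 = 5
  Term 4 contributes 7 + 4 · 2 = 15
p(2) = ⊕ of these = min[10, 4, 1, 5, 15] = 1.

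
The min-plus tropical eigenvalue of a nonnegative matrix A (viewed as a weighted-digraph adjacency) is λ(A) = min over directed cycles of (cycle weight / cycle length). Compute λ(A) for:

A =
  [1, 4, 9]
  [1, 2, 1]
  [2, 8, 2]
λ(A) = 1

Enumerate directed cycles and compute their means (weight / length). Sample:
  cycle 0 → 0: weight = 1, length = 1, mean = 1/1 ≈ 1.000
  cycle 1 → 1: weight = 2, length = 1, mean = 2/1 ≈ 2.000
  cycle 2 → 2: weight = 2, length = 1, mean = 2/1 ≈ 2.000
  cycle 0 → 1 → 0: weight = 5, length = 2, mean = 5/2 ≈ 2.500
  cycle 0 → 2 → 0: weight = 11, length = 2, mean = 11/2 ≈ 5.500
  cycle 1 → 0 → 1: weight = 5, length = 2, mean = 5/2 ≈ 2.500
Minimum mean = 1.000, attained e.g. along the cycle 0 → 0 with weight 1 and length 1. So λ(A) = 1/1 = 1.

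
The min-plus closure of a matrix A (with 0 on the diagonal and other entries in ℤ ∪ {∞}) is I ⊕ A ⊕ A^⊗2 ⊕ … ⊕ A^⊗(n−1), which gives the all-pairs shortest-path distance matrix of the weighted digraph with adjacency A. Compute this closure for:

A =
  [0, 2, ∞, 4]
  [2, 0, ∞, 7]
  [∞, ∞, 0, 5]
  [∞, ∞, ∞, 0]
Closure =
  [0, 2, ∞, 4]
  [2, 0, ∞, 6]
  [∞, ∞, 0, 5]
  [∞, ∞, ∞, 0]

This is the Floyd-Warshall all-pairs shortest-path computation. For each intermediate vertex k = 0, 1, …, 3, update dist[i][j] ← min(dist[i][j], dist[i][k] + dist[k][j]). The final matrix gives, for each (i, j), the minimum total weight of any directed path from i to j (possibly empty when i = j).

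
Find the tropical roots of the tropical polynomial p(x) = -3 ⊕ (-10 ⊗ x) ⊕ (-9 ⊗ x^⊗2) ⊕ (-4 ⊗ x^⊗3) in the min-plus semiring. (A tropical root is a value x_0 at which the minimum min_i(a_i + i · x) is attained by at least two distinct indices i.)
Roots: {-5, -1, 7}

Each tropical root is a break point of the lower envelope of the lines y = a_i + i · x (there are 4 lines, with slopes 0, 1, ..., 3). Only the lines that attain the minimum somewhere contribute to roots; other lines are dominated. Here the surviving (envelope) indices are i = 3, i = 2, i = 1, i = 0.
Intersections between consecutive envelope lines give the roots: for adjacent envelope indices i < j the intersection is x = (a_i − a_j) / (j − i). Reading off the sorted break points: {-5, -1, 7}.
Verification: at each break x_0, at least two indices attain the minimum of min_i(a_i + i · x_0).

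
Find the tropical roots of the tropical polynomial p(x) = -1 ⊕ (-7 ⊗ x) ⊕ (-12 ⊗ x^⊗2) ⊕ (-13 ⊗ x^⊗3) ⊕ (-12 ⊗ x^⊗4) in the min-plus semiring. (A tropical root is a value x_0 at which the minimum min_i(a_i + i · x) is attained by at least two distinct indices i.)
Roots: {-1, 1, 5, 6}

Each tropical root is a break point of the lower envelope of the lines y = a_i + i · x (there are 5 lines, with slopes 0, 1, ..., 4). Only the lines that attain the minimum somewhere contribute to roots; other lines are dominated. Here the surviving (envelope) indices are i = 4, i = 3, i = 2, i = 1, i = 0.
Intersections between consecutive envelope lines give the roots: for adjacent envelope indices i < j the intersection is x = (a_i − a_j) / (j − i). Reading off the sorted break points: {-1, 1, 5, 6}.
Verification: at each break x_0, at least two indices attain the minimum of min_i(a_i + i · x_0).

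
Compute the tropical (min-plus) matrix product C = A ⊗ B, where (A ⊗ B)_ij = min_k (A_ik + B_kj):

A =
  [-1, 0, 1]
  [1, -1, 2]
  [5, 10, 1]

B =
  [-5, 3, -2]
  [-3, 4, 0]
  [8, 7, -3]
A ⊗ B =
  [-6, 2, -3]
  [-4, 3, -1]
  [0, 8, -2]

Apply the min-plus product entry-by-entry:
  C[0][0] = min over k of (A[0][0] + B[0][0] = -1 + -5 = -6, A[0][1] + B[1][0] = 0 + -3 = -3, A[0][2] + B[2][0] = 1 + 8 = 9) = -6 (attained at k = 0)
  C[0][1] = min over k of (A[0][0] + B[0][1] = -1 + 3 = 2, A[0][1] + B[1][1] = 0 + 4 = 4, A[0][2] + B[2][1] = 1 + 7 = 8) = 2 (attained at k = 0)
  C[0][2] = min over k of (A[0][0] + B[0][2] = -1 + -2 = -3, A[0][1] + B[1][2] = 0 + 0 = 0, A[0][2] + B[2][2] = 1 + -3 = -2) = -3 (attained at k = 0)
  C[1][0] = min over k of (A[1][0] + B[0][0] = 1 + -5 = -4, A[1][1] + B[1][0] = -1 + -3 = -4, A[1][2] + B[2][0] = 2 + 8 = 10) = -4 (attained at k = 0)
  C[1][1] = min over k of (A[1][0] + B[0][1] = 1 + 3 = 4, A[1][1] + B[1][1] = -1 + 4 = 3, A[1][2] + B[2][1] = 2 + 7 = 9) = 3 (attained at k = 1)
  C[1][2] = min over k of (A[1][0] + B[0][2] = 1 + -2 = -1, A[1][1] + B[1][2] = -1 + 0 = -1, A[1][2] + B[2][2] = 2 + -3 = -1) = -1 (attained at k = 0)
  C[2][0] = min over k of (A[2][0] + B[0][0] = 5 + -5 = 0, A[2][1] + B[1][0] = 10 + -3 = 7, A[2][2] + B[2][0] = 1 + 8 = 9) = 0 (attained at k = 0)
  C[2][1] = min over k of (A[2][0] + B[0][1] = 5 + 3 = 8, A[2][1] + B[1][1] = 10 + 4 = 14, A[2][2] + B[2][1] = 1 + 7 = 8) = 8 (attained at k = 0)
  C[2][2] = min over k of (A[2][0] + B[0][2] = 5 + -2 = 3, A[2][1] + B[1][2] = 10 + 0 = 10, A[2][2] + B[2][2] = 1 + -3 = -2) = -2 (attained at k = 2)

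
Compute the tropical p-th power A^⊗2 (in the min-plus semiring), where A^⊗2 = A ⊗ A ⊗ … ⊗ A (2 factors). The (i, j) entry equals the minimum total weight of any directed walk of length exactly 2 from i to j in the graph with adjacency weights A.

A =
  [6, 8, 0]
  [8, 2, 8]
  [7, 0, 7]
A^⊗2 =
  [7, 0, 6]
  [10, 4, 8]
  [8, 2, 7]

Each entry (A^⊗2)_ij equals the minimum over all length-2 walks i = v_0 → v_1 → … → v_2 = j of Σ_t A[v_t][v_{t+1}]. For example, for (i, j) = (0, 2) we minimise over 3 possible intermediate vertex sequences; the minimum is 6, attained along the walk 0 → 0 → 2.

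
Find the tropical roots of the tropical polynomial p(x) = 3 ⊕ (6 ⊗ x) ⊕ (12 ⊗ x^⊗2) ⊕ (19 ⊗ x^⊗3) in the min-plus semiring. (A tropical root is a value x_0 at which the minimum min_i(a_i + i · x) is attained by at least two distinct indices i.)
Roots: {-7, -6, -3}

Each tropical root is a break point of the lower envelope of the lines y = a_i + i · x (there are 4 lines, with slopes 0, 1, ..., 3). Only the lines that attain the minimum somewhere contribute to roots; other lines are dominated. Here the surviving (envelope) indices are i = 3, i = 2, i = 1, i = 0.
Intersections between consecutive envelope lines give the roots: for adjacent envelope indices i < j the intersection is x = (a_i − a_j) / (j − i). Reading off the sorted break points: {-7, -6, -3}.
Verification: at each break x_0, at least two indices attain the minimum of min_i(a_i + i · x_0).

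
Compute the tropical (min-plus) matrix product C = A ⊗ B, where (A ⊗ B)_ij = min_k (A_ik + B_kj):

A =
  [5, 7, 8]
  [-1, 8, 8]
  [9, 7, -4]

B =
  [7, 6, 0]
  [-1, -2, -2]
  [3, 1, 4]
A ⊗ B =
  [6, 5, 5]
  [6, 5, -1]
  [-1, -3, 0]

Apply the min-plus product entry-by-entry:
  C[0][0] = min over k of (A[0][0] + B[0][0] = 5 + 7 = 12, A[0][1] + B[1][0] = 7 + -1 = 6, A[0][2] + B[2][0] = 8 + 3 = 11) = 6 (attained at k = 1)
  C[0][1] = min over k of (A[0][0] + B[0][1] = 5 + 6 = 11, A[0][1] + B[1][1] = 7 + -2 = 5, A[0][2] + B[2][1] = 8 + 1 = 9) = 5 (attained at k = 1)
  C[0][2] = min over k of (A[0][0] + B[0][2] = 5 + 0 = 5, A[0][1] + B[1][2] = 7 + -2 = 5, A[0][2] + B[2][2] = 8 + 4 = 12) = 5 (attained at k = 0)
  C[1][0] = min over k of (A[1][0] + B[0][0] = -1 + 7 = 6, A[1][1] + B[1][0] = 8 + -1 = 7, A[1][2] + B[2][0] = 8 + 3 = 11) = 6 (attained at k = 0)
  C[1][1] = min over k of (A[1][0] + B[0][1] = -1 + 6 = 5, A[1][1] + B[1][1] = 8 + -2 = 6, A[1][2] + B[2][1] = 8 + 1 = 9) = 5 (attained at k = 0)
  C[1][2] = min over k of (A[1][0] + B[0][2] = -1 + 0 = -1, A[1][1] + B[1][2] = 8 + -2 = 6, A[1][2] + B[2][2] = 8 + 4 = 12) = -1 (attained at k = 0)
  C[2][0] = min over k of (A[2][0] + B[0][0] = 9 + 7 = 16, A[2][1] + B[1][0] = 7 + -1 = 6, A[2][2] + B[2][0] = -4 + 3 = -1) = -1 (attained at k = 2)
  C[2][1] = min over k of (A[2][0] + B[0][1] = 9 + 6 = 15, A[2][1] + B[1][1] = 7 + -2 = 5, A[2][2] + B[2][1] = -4 + 1 = -3) = -3 (attained at k = 2)
  C[2][2] = min over k of (A[2][0] + B[0][2] = 9 + 0 = 9, A[2][1] + B[1][2] = 7 + -2 = 5, A[2][2] + B[2][2] = -4 + 4 = 0) = 0 (attained at k = 2)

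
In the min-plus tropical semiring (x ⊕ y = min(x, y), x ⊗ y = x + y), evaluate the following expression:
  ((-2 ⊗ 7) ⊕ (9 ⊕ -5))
((-2 ⊗ 7) ⊕ (9 ⊕ -5)) = -5

Expand innermost to outermost. Recall ⊕ takes the minimum of its arguments and ⊗ takes their sum. Working out the expression ((-2 ⊗ 7) ⊕ (9 ⊕ -5)) gives -5.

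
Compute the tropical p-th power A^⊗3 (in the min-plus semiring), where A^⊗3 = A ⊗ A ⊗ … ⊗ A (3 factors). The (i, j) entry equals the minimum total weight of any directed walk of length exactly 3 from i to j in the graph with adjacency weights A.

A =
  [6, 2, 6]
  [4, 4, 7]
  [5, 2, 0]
A^⊗3 =
  [10, 8, 6]
  [10, 9, 7]
  [5, 2, 0]

Each entry (A^⊗3)_ij equals the minimum over all length-3 walks i = v_0 → v_1 → … → v_3 = j of Σ_t A[v_t][v_{t+1}]. For example, for (i, j) = (0, 2) we minimise over 9 possible intermediate vertex sequences; the minimum is 6, attained along the walk 0 → 2 → 2 → 2.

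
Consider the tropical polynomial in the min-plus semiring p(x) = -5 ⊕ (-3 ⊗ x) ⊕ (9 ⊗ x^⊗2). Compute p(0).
p(0) = -5

A tropical monomial a ⊗ x^⊗i evaluates to a + i · x. Evaluating each term at x = 0:
  Term 0 contributes -5 + 0 · 0 = -5
  Term 1 contributes -3 + 1 · 0 = -3
  Term 2 contributes 9 + 2 · 0 = 9
p(0) = ⊕ of these = min[-5, -3, 9] = -5.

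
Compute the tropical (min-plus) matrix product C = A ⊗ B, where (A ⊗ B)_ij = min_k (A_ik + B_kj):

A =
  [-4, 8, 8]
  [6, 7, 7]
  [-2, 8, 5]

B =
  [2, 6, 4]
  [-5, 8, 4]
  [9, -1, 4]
A ⊗ B =
  [-2, 2, 0]
  [2, 6, 10]
  [0, 4, 2]

Apply the min-plus product entry-by-entry:
  C[0][0] = min over k of (A[0][0] + B[0][0] = -4 + 2 = -2, A[0][1] + B[1][0] = 8 + -5 = 3, A[0][2] + B[2][0] = 8 + 9 = 17) = -2 (attained at k = 0)
  C[0][1] = min over k of (A[0][0] + B[0][1] = -4 + 6 = 2, A[0][1] + B[1][1] = 8 + 8 = 16, A[0][2] + B[2][1] = 8 + -1 = 7) = 2 (attained at k = 0)
  C[0][2] = min over k of (A[0][0] + B[0][2] = -4 + 4 = 0, A[0][1] + B[1][2] = 8 + 4 = 12, A[0][2] + B[2][2] = 8 + 4 = 12) = 0 (attained at k = 0)
  C[1][0] = min over k of (A[1][0] + B[0][0] = 6 + 2 = 8, A[1][1] + B[1][0] = 7 + -5 = 2, A[1][2] + B[2][0] = 7 + 9 = 16) = 2 (attained at k = 1)
  C[1][1] = min over k of (A[1][0] + B[0][1] = 6 + 6 = 12, A[1][1] + B[1][1] = 7 + 8 = 15, A[1][2] + B[2][1] = 7 + -1 = 6) = 6 (attained at k = 2)
  C[1][2] = min over k of (A[1][0] + B[0][2] = 6 + 4 = 10, A[1][1] + B[1][2] = 7 + 4 = 11, A[1][2] + B[2][2] = 7 + 4 = 11) = 10 (attained at k = 0)
  C[2][0] = min over k of (A[2][0] + B[0][0] = -2 + 2 = 0, A[2][1] + B[1][0] = 8 + -5 = 3, A[2][2] + B[2][0] = 5 + 9 = 14) = 0 (attained at k = 0)
  C[2][1] = min over k of (A[2][0] + B[0][1] = -2 + 6 = 4, A[2][1] + B[1][1] = 8 + 8 = 16, A[2][2] + B[2][1] = 5 + -1 = 4) = 4 (attained at k = 0)
  C[2][2] = min over k of (A[2][0] + B[0][2] = -2 + 4 = 2, A[2][1] + B[1][2] = 8 + 4 = 12, A[2][2] + B[2][2] = 5 + 4 = 9) = 2 (attained at k = 0)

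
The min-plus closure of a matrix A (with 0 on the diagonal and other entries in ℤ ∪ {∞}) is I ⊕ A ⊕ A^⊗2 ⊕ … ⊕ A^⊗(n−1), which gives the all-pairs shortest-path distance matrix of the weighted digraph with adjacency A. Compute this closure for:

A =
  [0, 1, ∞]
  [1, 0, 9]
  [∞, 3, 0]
Closure =
  [0, 1, 10]
  [1, 0, 9]
  [4, 3, 0]

This is the Floyd-Warshall all-pairs shortest-path computation. For each intermediate vertex k = 0, 1, …, 2, update dist[i][j] ← min(dist[i][j], dist[i][k] + dist[k][j]). The final matrix gives, for each (i, j), the minimum total weight of any directed path from i to j (possibly empty when i = j).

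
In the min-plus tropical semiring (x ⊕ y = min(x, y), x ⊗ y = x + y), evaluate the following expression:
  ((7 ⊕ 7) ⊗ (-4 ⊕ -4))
((7 ⊕ 7) ⊗ (-4 ⊕ -4)) = 3

Expand innermost to outermost. Recall ⊕ takes the minimum of its arguments and ⊗ takes their sum. Working out the expression ((7 ⊕ 7) ⊗ (-4 ⊕ -4)) gives 3.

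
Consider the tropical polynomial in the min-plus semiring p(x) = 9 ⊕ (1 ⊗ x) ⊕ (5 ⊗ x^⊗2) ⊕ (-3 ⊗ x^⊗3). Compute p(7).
p(7) = 8

A tropical monomial a ⊗ x^⊗i evaluates to a + i · x. Evaluating each term at x = 7:
  Term 0 contributes 9 + 0 · 7 = 9
  Term 1 contributes 1 + 1 · 7 = 8
  Term 2 contributes 5 + 2 · 7 = 19
  Term 3 contributes -3 + 3 · 7 = 18
p(7) = ⊕ of these = min[9, 8, 19, 18] = 8.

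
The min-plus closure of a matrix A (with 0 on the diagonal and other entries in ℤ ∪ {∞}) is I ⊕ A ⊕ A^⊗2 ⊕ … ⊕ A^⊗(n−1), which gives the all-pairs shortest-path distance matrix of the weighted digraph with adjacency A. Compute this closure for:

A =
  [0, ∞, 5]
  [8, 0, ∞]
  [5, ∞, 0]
Closure =
  [0, ∞, 5]
  [8, 0, 13]
  [5, ∞, 0]

This is the Floyd-Warshall all-pairs shortest-path computation. For each intermediate vertex k = 0, 1, …, 2, update dist[i][j] ← min(dist[i][j], dist[i][k] + dist[k][j]). The final matrix gives, for each (i, j), the minimum total weight of any directed path from i to j (possibly empty when i = j).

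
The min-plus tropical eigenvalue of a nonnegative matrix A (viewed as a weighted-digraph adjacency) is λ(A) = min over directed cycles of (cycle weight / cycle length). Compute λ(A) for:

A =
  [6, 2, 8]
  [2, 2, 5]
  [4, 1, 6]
λ(A) = 2

Enumerate directed cycles and compute their means (weight / length). Sample:
  cycle 0 → 0: weight = 6, length = 1, mean = 6/1 ≈ 6.000
  cycle 1 → 1: weight = 2, length = 1, mean = 2/1 ≈ 2.000
  cycle 2 → 2: weight = 6, length = 1, mean = 6/1 ≈ 6.000
  cycle 0 → 1 → 0: weight = 4, length = 2, mean = 4/2 ≈ 2.000
  cycle 0 → 2 → 0: weight = 12, length = 2, mean = 12/2 ≈ 6.000
  cycle 1 → 0 → 1: weight = 4, length = 2, mean = 4/2 ≈ 2.000
Minimum mean = 2.000, attained e.g. along the cycle 1 → 1 with weight 2 and length 1. So λ(A) = 2/1 = 2.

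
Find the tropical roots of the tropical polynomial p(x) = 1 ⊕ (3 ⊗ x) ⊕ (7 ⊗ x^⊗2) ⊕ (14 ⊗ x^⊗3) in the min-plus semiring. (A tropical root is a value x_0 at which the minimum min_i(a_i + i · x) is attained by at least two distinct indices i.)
Roots: {-7, -4, -2}

Each tropical root is a break point of the lower envelope of the lines y = a_i + i · x (there are 4 lines, with slopes 0, 1, ..., 3). Only the lines that attain the minimum somewhere contribute to roots; other lines are dominated. Here the surviving (envelope) indices are i = 3, i = 2, i = 1, i = 0.
Intersections between consecutive envelope lines give the roots: for adjacent envelope indices i < j the intersection is x = (a_i − a_j) / (j − i). Reading off the sorted break points: {-7, -4, -2}.
Verification: at each break x_0, at least two indices attain the minimum of min_i(a_i + i · x_0).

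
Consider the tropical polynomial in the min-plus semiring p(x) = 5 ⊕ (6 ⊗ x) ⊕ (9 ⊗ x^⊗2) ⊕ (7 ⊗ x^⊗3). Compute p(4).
p(4) = 5

A tropical monomial a ⊗ x^⊗i evaluates to a + i · x. Evaluating each term at x = 4:
  Term 0 contributes 5 + 0 · 4 = 5
  Term 1 contributes 6 + 1 · 4 = 10
  Term 2 contributes 9 + 2 · 4 = 17
  Term 3 contributes 7 + 3 · 4 = 19
p(4) = ⊕ of these = min[5, 10, 17, 19] = 5.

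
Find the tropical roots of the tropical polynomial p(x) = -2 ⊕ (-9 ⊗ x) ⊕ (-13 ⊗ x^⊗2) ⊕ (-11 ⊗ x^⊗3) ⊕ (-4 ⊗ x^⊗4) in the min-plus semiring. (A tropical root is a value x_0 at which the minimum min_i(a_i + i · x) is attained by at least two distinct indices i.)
Roots: {-7, -2, 4, 7}

Each tropical root is a break point of the lower envelope of the lines y = a_i + i · x (there are 5 lines, with slopes 0, 1, ..., 4). Only the lines that attain the minimum somewhere contribute to roots; other lines are dominated. Here the surviving (envelope) indices are i = 4, i = 3, i = 2, i = 1, i = 0.
Intersections between consecutive envelope lines give the roots: for adjacent envelope indices i < j the intersection is x = (a_i − a_j) / (j − i). Reading off the sorted break points: {-7, -2, 4, 7}.
Verification: at each break x_0, at least two indices attain the minimum of min_i(a_i + i · x_0).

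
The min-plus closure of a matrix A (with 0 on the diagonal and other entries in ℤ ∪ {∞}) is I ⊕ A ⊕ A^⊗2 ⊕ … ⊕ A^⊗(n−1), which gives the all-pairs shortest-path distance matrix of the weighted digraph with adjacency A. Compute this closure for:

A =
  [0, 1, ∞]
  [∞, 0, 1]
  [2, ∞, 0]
Closure =
  [0, 1, 2]
  [3, 0, 1]
  [2, 3, 0]

This is the Floyd-Warshall all-pairs shortest-path computation. For each intermediate vertex k = 0, 1, …, 2, update dist[i][j] ← min(dist[i][j], dist[i][k] + dist[k][j]). The final matrix gives, for each (i, j), the minimum total weight of any directed path from i to j (possibly empty when i = j).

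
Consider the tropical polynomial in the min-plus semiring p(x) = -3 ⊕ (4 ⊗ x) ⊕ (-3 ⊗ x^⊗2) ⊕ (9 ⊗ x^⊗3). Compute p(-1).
p(-1) = -5

A tropical monomial a ⊗ x^⊗i evaluates to a + i · x. Evaluating each term at x = -1:
  Term 0 contributes -3 + 0 · -1 = -3
  Term 1 contributes 4 + 1 · -1 = 3
  Term 2 contributes -3 + 2 · -1 = -5
  Term 3 contributes 9 + 3 · -1 = 6
p(-1) = ⊕ of these = min[-3, 3, -5, 6] = -5.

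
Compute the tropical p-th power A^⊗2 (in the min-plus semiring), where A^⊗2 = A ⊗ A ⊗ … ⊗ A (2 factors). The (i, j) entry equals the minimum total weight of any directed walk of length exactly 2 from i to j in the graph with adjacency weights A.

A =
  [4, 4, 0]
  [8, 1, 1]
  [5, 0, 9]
A^⊗2 =
  [5, 0, 4]
  [6, 1, 2]
  [8, 1, 1]

Each entry (A^⊗2)_ij equals the minimum over all length-2 walks i = v_0 → v_1 → … → v_2 = j of Σ_t A[v_t][v_{t+1}]. For example, for (i, j) = (0, 2) we minimise over 3 possible intermediate vertex sequences; the minimum is 4, attained along the walk 0 → 0 → 2.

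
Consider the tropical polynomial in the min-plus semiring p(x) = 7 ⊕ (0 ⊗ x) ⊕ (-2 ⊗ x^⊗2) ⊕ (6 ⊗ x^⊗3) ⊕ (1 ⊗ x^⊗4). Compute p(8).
p(8) = 7

A tropical monomial a ⊗ x^⊗i evaluates to a + i · x. Evaluating each term at x = 8:
  Term 0 contributes 7 + 0 · 8 = 7
  Term 1 contributes 0 + 1 · 8 = 8
  Term 2 contributes -2 + 2 · 8 = 14
  Term 3 contributes 6 + 3 · 8 = 30
  Term 4 contributes 1 + 4 · 8 = 33
p(8) = ⊕ of these = min[7, 8, 14, 30, 33] = 7.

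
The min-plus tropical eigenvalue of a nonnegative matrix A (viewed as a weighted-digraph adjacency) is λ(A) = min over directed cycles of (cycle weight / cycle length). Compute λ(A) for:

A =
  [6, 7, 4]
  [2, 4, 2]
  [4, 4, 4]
λ(A) = 3

Enumerate directed cycles and compute their means (weight / length). Sample:
  cycle 0 → 0: weight = 6, length = 1, mean = 6/1 ≈ 6.000
  cycle 1 → 1: weight = 4, length = 1, mean = 4/1 ≈ 4.000
  cycle 2 → 2: weight = 4, length = 1, mean = 4/1 ≈ 4.000
  cycle 0 → 1 → 0: weight = 9, length = 2, mean = 9/2 ≈ 4.500
  cycle 0 → 2 → 0: weight = 8, length = 2, mean = 8/2 ≈ 4.000
  cycle 1 → 0 → 1: weight = 9, length = 2, mean = 9/2 ≈ 4.500
Minimum mean = 3.000, attained e.g. along the cycle 1 → 2 → 1 with weight 6 and length 2. So λ(A) = 6/2 = 3.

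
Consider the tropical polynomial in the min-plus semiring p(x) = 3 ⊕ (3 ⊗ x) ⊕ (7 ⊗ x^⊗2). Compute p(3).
p(3) = 3

A tropical monomial a ⊗ x^⊗i evaluates to a + i · x. Evaluating each term at x = 3:
  Term 0 contributes 3 + 0 · 3 = 3
  Term 1 contributes 3 + 1 · 3 = 6
  Term 2 contributes 7 + 2 · 3 = 13
p(3) = ⊕ of these = min[3, 6, 13] = 3.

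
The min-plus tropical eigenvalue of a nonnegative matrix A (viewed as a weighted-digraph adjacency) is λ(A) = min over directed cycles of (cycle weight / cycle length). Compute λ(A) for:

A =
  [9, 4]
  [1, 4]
λ(A) = 5/2

Enumerate directed cycles and compute their means (weight / length). Sample:
  cycle 0 → 0: weight = 9, length = 1, mean = 9/1 ≈ 9.000
  cycle 1 → 1: weight = 4, length = 1, mean = 4/1 ≈ 4.000
  cycle 0 → 1 → 0: weight = 5, length = 2, mean = 5/2 ≈ 2.500
  cycle 1 → 0 → 1: weight = 5, length = 2, mean = 5/2 ≈ 2.500
Minimum mean = 2.500, attained e.g. along the cycle 0 → 1 → 0 with weight 5 and length 2. So λ(A) = 5/2 = 5/2.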